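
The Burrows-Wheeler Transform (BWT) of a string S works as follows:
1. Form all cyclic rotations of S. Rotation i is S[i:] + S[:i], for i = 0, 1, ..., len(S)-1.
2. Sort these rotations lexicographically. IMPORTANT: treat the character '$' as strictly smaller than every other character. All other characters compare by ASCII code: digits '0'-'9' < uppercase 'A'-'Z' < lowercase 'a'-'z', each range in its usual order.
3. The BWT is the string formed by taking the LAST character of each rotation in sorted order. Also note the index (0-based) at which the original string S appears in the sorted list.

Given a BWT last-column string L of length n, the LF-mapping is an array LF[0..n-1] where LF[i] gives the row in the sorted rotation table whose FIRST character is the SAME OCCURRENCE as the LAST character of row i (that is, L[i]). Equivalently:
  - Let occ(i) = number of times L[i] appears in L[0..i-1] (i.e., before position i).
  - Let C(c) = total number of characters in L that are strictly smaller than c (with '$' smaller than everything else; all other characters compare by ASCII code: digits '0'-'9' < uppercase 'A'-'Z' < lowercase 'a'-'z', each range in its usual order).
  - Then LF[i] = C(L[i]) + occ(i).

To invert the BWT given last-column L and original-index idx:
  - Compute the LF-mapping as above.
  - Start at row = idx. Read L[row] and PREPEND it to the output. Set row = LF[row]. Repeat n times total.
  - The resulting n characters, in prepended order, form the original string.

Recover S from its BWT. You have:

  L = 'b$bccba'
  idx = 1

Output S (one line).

Answer: acbcbb$

Derivation:
LF mapping: 2 0 3 5 6 4 1
Walk LF starting at row 1, prepending L[row]:
  step 1: row=1, L[1]='$', prepend. Next row=LF[1]=0
  step 2: row=0, L[0]='b', prepend. Next row=LF[0]=2
  step 3: row=2, L[2]='b', prepend. Next row=LF[2]=3
  step 4: row=3, L[3]='c', prepend. Next row=LF[3]=5
  step 5: row=5, L[5]='b', prepend. Next row=LF[5]=4
  step 6: row=4, L[4]='c', prepend. Next row=LF[4]=6
  step 7: row=6, L[6]='a', prepend. Next row=LF[6]=1
Reversed output: acbcbb$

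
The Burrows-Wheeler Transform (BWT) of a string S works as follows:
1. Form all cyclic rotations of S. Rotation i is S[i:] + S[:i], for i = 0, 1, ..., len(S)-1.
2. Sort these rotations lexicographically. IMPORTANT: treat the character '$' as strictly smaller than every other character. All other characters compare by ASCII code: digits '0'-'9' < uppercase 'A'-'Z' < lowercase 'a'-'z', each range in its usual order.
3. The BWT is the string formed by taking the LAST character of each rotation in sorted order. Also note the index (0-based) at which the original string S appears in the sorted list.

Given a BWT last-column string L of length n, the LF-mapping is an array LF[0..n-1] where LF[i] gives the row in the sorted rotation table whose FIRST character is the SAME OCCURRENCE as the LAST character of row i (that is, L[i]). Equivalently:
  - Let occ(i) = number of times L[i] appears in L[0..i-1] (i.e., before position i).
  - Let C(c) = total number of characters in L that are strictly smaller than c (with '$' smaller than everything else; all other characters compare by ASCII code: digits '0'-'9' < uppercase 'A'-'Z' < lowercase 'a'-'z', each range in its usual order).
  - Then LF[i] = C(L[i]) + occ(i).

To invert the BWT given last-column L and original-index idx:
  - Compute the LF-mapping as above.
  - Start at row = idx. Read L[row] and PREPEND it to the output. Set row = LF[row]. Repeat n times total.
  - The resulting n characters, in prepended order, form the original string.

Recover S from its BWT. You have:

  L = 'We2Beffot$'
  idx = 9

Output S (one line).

LF mapping: 3 4 1 2 5 6 7 8 9 0
Walk LF starting at row 9, prepending L[row]:
  step 1: row=9, L[9]='$', prepend. Next row=LF[9]=0
  step 2: row=0, L[0]='W', prepend. Next row=LF[0]=3
  step 3: row=3, L[3]='B', prepend. Next row=LF[3]=2
  step 4: row=2, L[2]='2', prepend. Next row=LF[2]=1
  step 5: row=1, L[1]='e', prepend. Next row=LF[1]=4
  step 6: row=4, L[4]='e', prepend. Next row=LF[4]=5
  step 7: row=5, L[5]='f', prepend. Next row=LF[5]=6
  step 8: row=6, L[6]='f', prepend. Next row=LF[6]=7
  step 9: row=7, L[7]='o', prepend. Next row=LF[7]=8
  step 10: row=8, L[8]='t', prepend. Next row=LF[8]=9
Reversed output: toffee2BW$

Answer: toffee2BW$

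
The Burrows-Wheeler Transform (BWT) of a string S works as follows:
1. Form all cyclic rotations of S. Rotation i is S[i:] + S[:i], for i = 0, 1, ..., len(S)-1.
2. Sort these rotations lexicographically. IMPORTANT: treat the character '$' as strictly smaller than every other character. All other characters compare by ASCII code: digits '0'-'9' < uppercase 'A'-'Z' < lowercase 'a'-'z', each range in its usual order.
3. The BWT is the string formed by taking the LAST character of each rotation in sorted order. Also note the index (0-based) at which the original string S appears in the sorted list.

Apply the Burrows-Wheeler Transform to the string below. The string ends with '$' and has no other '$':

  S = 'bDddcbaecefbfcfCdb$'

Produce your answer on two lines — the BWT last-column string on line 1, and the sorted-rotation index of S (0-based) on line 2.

Answer: bfbbd$cfdefCdDacceb
5

Derivation:
All 19 rotations (rotation i = S[i:]+S[:i]):
  rot[0] = bDddcbaecefbfcfCdb$
  rot[1] = DddcbaecefbfcfCdb$b
  rot[2] = ddcbaecefbfcfCdb$bD
  rot[3] = dcbaecefbfcfCdb$bDd
  rot[4] = cbaecefbfcfCdb$bDdd
  rot[5] = baecefbfcfCdb$bDddc
  rot[6] = aecefbfcfCdb$bDddcb
  rot[7] = ecefbfcfCdb$bDddcba
  rot[8] = cefbfcfCdb$bDddcbae
  rot[9] = efbfcfCdb$bDddcbaec
  rot[10] = fbfcfCdb$bDddcbaece
  rot[11] = bfcfCdb$bDddcbaecef
  rot[12] = fcfCdb$bDddcbaecefb
  rot[13] = cfCdb$bDddcbaecefbf
  rot[14] = fCdb$bDddcbaecefbfc
  rot[15] = Cdb$bDddcbaecefbfcf
  rot[16] = db$bDddcbaecefbfcfC
  rot[17] = b$bDddcbaecefbfcfCd
  rot[18] = $bDddcbaecefbfcfCdb
Sorted (with $ < everything):
  sorted[0] = $bDddcbaecefbfcfCdb  (last char: 'b')
  sorted[1] = Cdb$bDddcbaecefbfcf  (last char: 'f')
  sorted[2] = DddcbaecefbfcfCdb$b  (last char: 'b')
  sorted[3] = aecefbfcfCdb$bDddcb  (last char: 'b')
  sorted[4] = b$bDddcbaecefbfcfCd  (last char: 'd')
  sorted[5] = bDddcbaecefbfcfCdb$  (last char: '$')
  sorted[6] = baecefbfcfCdb$bDddc  (last char: 'c')
  sorted[7] = bfcfCdb$bDddcbaecef  (last char: 'f')
  sorted[8] = cbaecefbfcfCdb$bDdd  (last char: 'd')
  sorted[9] = cefbfcfCdb$bDddcbae  (last char: 'e')
  sorted[10] = cfCdb$bDddcbaecefbf  (last char: 'f')
  sorted[11] = db$bDddcbaecefbfcfC  (last char: 'C')
  sorted[12] = dcbaecefbfcfCdb$bDd  (last char: 'd')
  sorted[13] = ddcbaecefbfcfCdb$bD  (last char: 'D')
  sorted[14] = ecefbfcfCdb$bDddcba  (last char: 'a')
  sorted[15] = efbfcfCdb$bDddcbaec  (last char: 'c')
  sorted[16] = fCdb$bDddcbaecefbfc  (last char: 'c')
  sorted[17] = fbfcfCdb$bDddcbaece  (last char: 'e')
  sorted[18] = fcfCdb$bDddcbaecefb  (last char: 'b')
Last column: bfbbd$cfdefCdDacceb
Original string S is at sorted index 5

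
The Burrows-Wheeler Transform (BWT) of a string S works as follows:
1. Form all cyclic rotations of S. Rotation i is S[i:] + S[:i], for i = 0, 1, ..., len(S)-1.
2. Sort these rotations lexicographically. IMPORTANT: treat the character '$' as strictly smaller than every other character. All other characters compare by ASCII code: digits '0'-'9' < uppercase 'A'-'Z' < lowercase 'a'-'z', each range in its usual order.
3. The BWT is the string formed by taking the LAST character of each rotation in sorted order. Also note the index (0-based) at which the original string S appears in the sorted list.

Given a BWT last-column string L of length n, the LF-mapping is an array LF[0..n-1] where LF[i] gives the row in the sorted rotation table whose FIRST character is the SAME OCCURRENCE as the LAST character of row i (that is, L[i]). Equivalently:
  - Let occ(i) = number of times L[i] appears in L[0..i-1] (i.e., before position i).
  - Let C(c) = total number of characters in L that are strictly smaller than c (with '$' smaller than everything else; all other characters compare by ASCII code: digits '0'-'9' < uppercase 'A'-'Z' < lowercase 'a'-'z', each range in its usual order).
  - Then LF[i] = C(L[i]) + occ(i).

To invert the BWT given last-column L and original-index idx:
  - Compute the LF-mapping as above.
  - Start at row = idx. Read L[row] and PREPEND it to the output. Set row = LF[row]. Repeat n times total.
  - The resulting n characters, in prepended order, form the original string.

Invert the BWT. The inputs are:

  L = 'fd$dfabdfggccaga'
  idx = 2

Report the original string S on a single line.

LF mapping: 10 7 0 8 11 1 4 9 12 13 14 5 6 2 15 3
Walk LF starting at row 2, prepending L[row]:
  step 1: row=2, L[2]='$', prepend. Next row=LF[2]=0
  step 2: row=0, L[0]='f', prepend. Next row=LF[0]=10
  step 3: row=10, L[10]='g', prepend. Next row=LF[10]=14
  step 4: row=14, L[14]='g', prepend. Next row=LF[14]=15
  step 5: row=15, L[15]='a', prepend. Next row=LF[15]=3
  step 6: row=3, L[3]='d', prepend. Next row=LF[3]=8
  step 7: row=8, L[8]='f', prepend. Next row=LF[8]=12
  step 8: row=12, L[12]='c', prepend. Next row=LF[12]=6
  step 9: row=6, L[6]='b', prepend. Next row=LF[6]=4
  step 10: row=4, L[4]='f', prepend. Next row=LF[4]=11
  step 11: row=11, L[11]='c', prepend. Next row=LF[11]=5
  step 12: row=5, L[5]='a', prepend. Next row=LF[5]=1
  step 13: row=1, L[1]='d', prepend. Next row=LF[1]=7
  step 14: row=7, L[7]='d', prepend. Next row=LF[7]=9
  step 15: row=9, L[9]='g', prepend. Next row=LF[9]=13
  step 16: row=13, L[13]='a', prepend. Next row=LF[13]=2
Reversed output: agddacfbcfdaggf$

Answer: agddacfbcfdaggf$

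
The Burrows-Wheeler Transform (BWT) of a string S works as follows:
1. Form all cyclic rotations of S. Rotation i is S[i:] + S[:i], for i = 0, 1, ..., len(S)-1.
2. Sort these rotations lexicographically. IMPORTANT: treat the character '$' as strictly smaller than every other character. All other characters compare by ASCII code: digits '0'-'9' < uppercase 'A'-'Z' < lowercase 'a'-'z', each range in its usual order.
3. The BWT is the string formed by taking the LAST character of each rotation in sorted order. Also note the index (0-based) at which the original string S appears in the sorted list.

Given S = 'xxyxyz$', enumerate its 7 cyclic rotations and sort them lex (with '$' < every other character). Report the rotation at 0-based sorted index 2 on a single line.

All 7 rotations (rotation i = S[i:]+S[:i]):
  rot[0] = xxyxyz$
  rot[1] = xyxyz$x
  rot[2] = yxyz$xx
  rot[3] = xyz$xxy
  rot[4] = yz$xxyx
  rot[5] = z$xxyxy
  rot[6] = $xxyxyz
Sorted (with $ < everything):
  sorted[0] = $xxyxyz
  sorted[1] = xxyxyz$
  sorted[2] = xyxyz$x
  sorted[3] = xyz$xxy
  sorted[4] = yxyz$xx
  sorted[5] = yz$xxyx
  sorted[6] = z$xxyxy
sorted[2] = xyxyz$x

Answer: xyxyz$x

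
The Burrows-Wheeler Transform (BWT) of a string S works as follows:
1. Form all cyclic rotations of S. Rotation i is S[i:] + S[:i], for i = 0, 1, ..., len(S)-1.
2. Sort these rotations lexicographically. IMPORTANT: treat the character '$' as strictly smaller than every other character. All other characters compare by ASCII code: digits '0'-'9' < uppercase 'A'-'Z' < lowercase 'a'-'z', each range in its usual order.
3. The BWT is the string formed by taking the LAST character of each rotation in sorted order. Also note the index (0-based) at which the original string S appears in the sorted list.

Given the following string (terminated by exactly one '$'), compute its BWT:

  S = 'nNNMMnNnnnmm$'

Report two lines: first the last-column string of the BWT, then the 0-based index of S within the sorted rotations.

All 13 rotations (rotation i = S[i:]+S[:i]):
  rot[0] = nNNMMnNnnnmm$
  rot[1] = NNMMnNnnnmm$n
  rot[2] = NMMnNnnnmm$nN
  rot[3] = MMnNnnnmm$nNN
  rot[4] = MnNnnnmm$nNNM
  rot[5] = nNnnnmm$nNNMM
  rot[6] = Nnnnmm$nNNMMn
  rot[7] = nnnmm$nNNMMnN
  rot[8] = nnmm$nNNMMnNn
  rot[9] = nmm$nNNMMnNnn
  rot[10] = mm$nNNMMnNnnn
  rot[11] = m$nNNMMnNnnnm
  rot[12] = $nNNMMnNnnnmm
Sorted (with $ < everything):
  sorted[0] = $nNNMMnNnnnmm  (last char: 'm')
  sorted[1] = MMnNnnnmm$nNN  (last char: 'N')
  sorted[2] = MnNnnnmm$nNNM  (last char: 'M')
  sorted[3] = NMMnNnnnmm$nN  (last char: 'N')
  sorted[4] = NNMMnNnnnmm$n  (last char: 'n')
  sorted[5] = Nnnnmm$nNNMMn  (last char: 'n')
  sorted[6] = m$nNNMMnNnnnm  (last char: 'm')
  sorted[7] = mm$nNNMMnNnnn  (last char: 'n')
  sorted[8] = nNNMMnNnnnmm$  (last char: '$')
  sorted[9] = nNnnnmm$nNNMM  (last char: 'M')
  sorted[10] = nmm$nNNMMnNnn  (last char: 'n')
  sorted[11] = nnmm$nNNMMnNn  (last char: 'n')
  sorted[12] = nnnmm$nNNMMnN  (last char: 'N')
Last column: mNMNnnmn$MnnN
Original string S is at sorted index 8

Answer: mNMNnnmn$MnnN
8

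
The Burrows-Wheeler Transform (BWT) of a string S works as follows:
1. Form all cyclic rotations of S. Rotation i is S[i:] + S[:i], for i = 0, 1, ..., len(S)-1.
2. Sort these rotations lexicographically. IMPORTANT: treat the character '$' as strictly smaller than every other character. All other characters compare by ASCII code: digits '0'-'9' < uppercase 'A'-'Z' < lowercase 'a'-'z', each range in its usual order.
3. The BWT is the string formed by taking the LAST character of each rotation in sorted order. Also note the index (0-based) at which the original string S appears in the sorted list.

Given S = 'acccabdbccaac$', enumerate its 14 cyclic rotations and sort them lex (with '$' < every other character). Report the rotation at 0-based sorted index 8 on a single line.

Answer: caac$acccabdbc

Derivation:
All 14 rotations (rotation i = S[i:]+S[:i]):
  rot[0] = acccabdbccaac$
  rot[1] = cccabdbccaac$a
  rot[2] = ccabdbccaac$ac
  rot[3] = cabdbccaac$acc
  rot[4] = abdbccaac$accc
  rot[5] = bdbccaac$accca
  rot[6] = dbccaac$acccab
  rot[7] = bccaac$acccabd
  rot[8] = ccaac$acccabdb
  rot[9] = caac$acccabdbc
  rot[10] = aac$acccabdbcc
  rot[11] = ac$acccabdbcca
  rot[12] = c$acccabdbccaa
  rot[13] = $acccabdbccaac
Sorted (with $ < everything):
  sorted[0] = $acccabdbccaac
  sorted[1] = aac$acccabdbcc
  sorted[2] = abdbccaac$accc
  sorted[3] = ac$acccabdbcca
  sorted[4] = acccabdbccaac$
  sorted[5] = bccaac$acccabd
  sorted[6] = bdbccaac$accca
  sorted[7] = c$acccabdbccaa
  sorted[8] = caac$acccabdbc
  sorted[9] = cabdbccaac$acc
  sorted[10] = ccaac$acccabdb
  sorted[11] = ccabdbccaac$ac
  sorted[12] = cccabdbccaac$a
  sorted[13] = dbccaac$acccab
sorted[8] = caac$acccabdbc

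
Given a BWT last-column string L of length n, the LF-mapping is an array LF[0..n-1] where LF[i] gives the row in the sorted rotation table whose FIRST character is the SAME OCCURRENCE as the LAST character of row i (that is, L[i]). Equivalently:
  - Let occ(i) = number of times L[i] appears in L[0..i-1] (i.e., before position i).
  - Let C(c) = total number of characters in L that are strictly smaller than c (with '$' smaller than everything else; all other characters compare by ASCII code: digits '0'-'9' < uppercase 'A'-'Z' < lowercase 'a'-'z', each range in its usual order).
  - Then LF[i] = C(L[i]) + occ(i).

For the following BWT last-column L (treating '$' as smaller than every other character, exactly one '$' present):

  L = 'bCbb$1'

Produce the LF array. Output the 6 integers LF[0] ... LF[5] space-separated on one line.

Char counts: '$':1, '1':1, 'C':1, 'b':3
C (first-col start): C('$')=0, C('1')=1, C('C')=2, C('b')=3
L[0]='b': occ=0, LF[0]=C('b')+0=3+0=3
L[1]='C': occ=0, LF[1]=C('C')+0=2+0=2
L[2]='b': occ=1, LF[2]=C('b')+1=3+1=4
L[3]='b': occ=2, LF[3]=C('b')+2=3+2=5
L[4]='$': occ=0, LF[4]=C('$')+0=0+0=0
L[5]='1': occ=0, LF[5]=C('1')+0=1+0=1

Answer: 3 2 4 5 0 1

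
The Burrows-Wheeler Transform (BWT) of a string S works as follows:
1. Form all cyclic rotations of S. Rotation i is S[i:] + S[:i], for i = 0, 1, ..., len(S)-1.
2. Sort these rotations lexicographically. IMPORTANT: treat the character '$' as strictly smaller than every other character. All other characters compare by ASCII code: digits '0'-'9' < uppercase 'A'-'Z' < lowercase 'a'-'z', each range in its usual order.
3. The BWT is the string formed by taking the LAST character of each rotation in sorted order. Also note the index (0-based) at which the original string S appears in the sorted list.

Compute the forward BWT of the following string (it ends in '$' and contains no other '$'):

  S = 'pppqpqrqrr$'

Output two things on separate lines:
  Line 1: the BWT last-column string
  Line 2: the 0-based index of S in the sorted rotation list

Answer: r$ppqpprrqq
1

Derivation:
All 11 rotations (rotation i = S[i:]+S[:i]):
  rot[0] = pppqpqrqrr$
  rot[1] = ppqpqrqrr$p
  rot[2] = pqpqrqrr$pp
  rot[3] = qpqrqrr$ppp
  rot[4] = pqrqrr$pppq
  rot[5] = qrqrr$pppqp
  rot[6] = rqrr$pppqpq
  rot[7] = qrr$pppqpqr
  rot[8] = rr$pppqpqrq
  rot[9] = r$pppqpqrqr
  rot[10] = $pppqpqrqrr
Sorted (with $ < everything):
  sorted[0] = $pppqpqrqrr  (last char: 'r')
  sorted[1] = pppqpqrqrr$  (last char: '$')
  sorted[2] = ppqpqrqrr$p  (last char: 'p')
  sorted[3] = pqpqrqrr$pp  (last char: 'p')
  sorted[4] = pqrqrr$pppq  (last char: 'q')
  sorted[5] = qpqrqrr$ppp  (last char: 'p')
  sorted[6] = qrqrr$pppqp  (last char: 'p')
  sorted[7] = qrr$pppqpqr  (last char: 'r')
  sorted[8] = r$pppqpqrqr  (last char: 'r')
  sorted[9] = rqrr$pppqpq  (last char: 'q')
  sorted[10] = rr$pppqpqrq  (last char: 'q')
Last column: r$ppqpprrqq
Original string S is at sorted index 1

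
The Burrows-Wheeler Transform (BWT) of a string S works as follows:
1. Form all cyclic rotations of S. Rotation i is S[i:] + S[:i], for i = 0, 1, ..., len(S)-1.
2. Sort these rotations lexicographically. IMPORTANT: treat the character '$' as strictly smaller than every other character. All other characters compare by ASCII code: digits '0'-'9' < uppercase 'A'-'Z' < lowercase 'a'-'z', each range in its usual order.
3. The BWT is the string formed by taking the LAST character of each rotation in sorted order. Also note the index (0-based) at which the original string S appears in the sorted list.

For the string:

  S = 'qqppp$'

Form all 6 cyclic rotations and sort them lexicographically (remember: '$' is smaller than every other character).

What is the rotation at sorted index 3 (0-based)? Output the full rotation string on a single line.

All 6 rotations (rotation i = S[i:]+S[:i]):
  rot[0] = qqppp$
  rot[1] = qppp$q
  rot[2] = ppp$qq
  rot[3] = pp$qqp
  rot[4] = p$qqpp
  rot[5] = $qqppp
Sorted (with $ < everything):
  sorted[0] = $qqppp
  sorted[1] = p$qqpp
  sorted[2] = pp$qqp
  sorted[3] = ppp$qq
  sorted[4] = qppp$q
  sorted[5] = qqppp$
sorted[3] = ppp$qq

Answer: ppp$qq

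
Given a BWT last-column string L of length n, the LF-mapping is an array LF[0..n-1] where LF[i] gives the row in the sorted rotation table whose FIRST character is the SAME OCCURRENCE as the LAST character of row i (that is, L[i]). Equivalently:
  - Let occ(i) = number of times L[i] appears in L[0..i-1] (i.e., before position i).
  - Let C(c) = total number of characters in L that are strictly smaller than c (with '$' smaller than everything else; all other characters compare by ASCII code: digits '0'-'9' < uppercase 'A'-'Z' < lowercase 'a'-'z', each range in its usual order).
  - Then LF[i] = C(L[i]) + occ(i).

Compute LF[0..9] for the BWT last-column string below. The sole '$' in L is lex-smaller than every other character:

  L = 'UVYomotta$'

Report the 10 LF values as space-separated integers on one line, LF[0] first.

Answer: 1 2 3 6 5 7 8 9 4 0

Derivation:
Char counts: '$':1, 'U':1, 'V':1, 'Y':1, 'a':1, 'm':1, 'o':2, 't':2
C (first-col start): C('$')=0, C('U')=1, C('V')=2, C('Y')=3, C('a')=4, C('m')=5, C('o')=6, C('t')=8
L[0]='U': occ=0, LF[0]=C('U')+0=1+0=1
L[1]='V': occ=0, LF[1]=C('V')+0=2+0=2
L[2]='Y': occ=0, LF[2]=C('Y')+0=3+0=3
L[3]='o': occ=0, LF[3]=C('o')+0=6+0=6
L[4]='m': occ=0, LF[4]=C('m')+0=5+0=5
L[5]='o': occ=1, LF[5]=C('o')+1=6+1=7
L[6]='t': occ=0, LF[6]=C('t')+0=8+0=8
L[7]='t': occ=1, LF[7]=C('t')+1=8+1=9
L[8]='a': occ=0, LF[8]=C('a')+0=4+0=4
L[9]='$': occ=0, LF[9]=C('$')+0=0+0=0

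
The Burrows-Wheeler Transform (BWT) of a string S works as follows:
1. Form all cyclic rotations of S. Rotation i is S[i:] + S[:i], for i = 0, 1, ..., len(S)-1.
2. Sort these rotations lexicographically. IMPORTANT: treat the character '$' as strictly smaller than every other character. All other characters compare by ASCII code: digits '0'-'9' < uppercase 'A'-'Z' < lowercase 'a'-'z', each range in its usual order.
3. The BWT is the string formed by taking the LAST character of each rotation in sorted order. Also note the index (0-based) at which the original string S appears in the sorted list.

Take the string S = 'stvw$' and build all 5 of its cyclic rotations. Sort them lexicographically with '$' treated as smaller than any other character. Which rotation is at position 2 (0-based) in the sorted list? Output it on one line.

All 5 rotations (rotation i = S[i:]+S[:i]):
  rot[0] = stvw$
  rot[1] = tvw$s
  rot[2] = vw$st
  rot[3] = w$stv
  rot[4] = $stvw
Sorted (with $ < everything):
  sorted[0] = $stvw
  sorted[1] = stvw$
  sorted[2] = tvw$s
  sorted[3] = vw$st
  sorted[4] = w$stv
sorted[2] = tvw$s

Answer: tvw$s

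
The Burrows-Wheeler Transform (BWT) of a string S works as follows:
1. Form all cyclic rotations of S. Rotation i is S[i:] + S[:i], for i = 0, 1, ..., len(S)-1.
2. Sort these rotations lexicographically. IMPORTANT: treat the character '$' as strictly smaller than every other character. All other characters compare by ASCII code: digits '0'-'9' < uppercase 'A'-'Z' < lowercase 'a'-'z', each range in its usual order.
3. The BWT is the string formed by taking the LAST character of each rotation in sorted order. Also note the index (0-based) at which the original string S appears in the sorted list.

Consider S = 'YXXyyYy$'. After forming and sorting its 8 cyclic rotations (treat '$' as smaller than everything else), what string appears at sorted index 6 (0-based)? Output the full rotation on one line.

All 8 rotations (rotation i = S[i:]+S[:i]):
  rot[0] = YXXyyYy$
  rot[1] = XXyyYy$Y
  rot[2] = XyyYy$YX
  rot[3] = yyYy$YXX
  rot[4] = yYy$YXXy
  rot[5] = Yy$YXXyy
  rot[6] = y$YXXyyY
  rot[7] = $YXXyyYy
Sorted (with $ < everything):
  sorted[0] = $YXXyyYy
  sorted[1] = XXyyYy$Y
  sorted[2] = XyyYy$YX
  sorted[3] = YXXyyYy$
  sorted[4] = Yy$YXXyy
  sorted[5] = y$YXXyyY
  sorted[6] = yYy$YXXy
  sorted[7] = yyYy$YXX
sorted[6] = yYy$YXXy

Answer: yYy$YXXy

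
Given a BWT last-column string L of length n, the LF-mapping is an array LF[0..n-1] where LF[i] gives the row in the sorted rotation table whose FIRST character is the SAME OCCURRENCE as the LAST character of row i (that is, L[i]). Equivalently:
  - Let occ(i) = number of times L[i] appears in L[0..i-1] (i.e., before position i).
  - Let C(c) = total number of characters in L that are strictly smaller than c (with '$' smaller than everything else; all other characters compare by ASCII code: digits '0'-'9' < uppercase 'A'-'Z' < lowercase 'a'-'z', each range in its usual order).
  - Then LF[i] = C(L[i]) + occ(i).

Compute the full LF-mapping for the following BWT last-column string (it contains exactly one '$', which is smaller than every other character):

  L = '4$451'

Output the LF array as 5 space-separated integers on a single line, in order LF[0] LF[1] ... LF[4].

Answer: 2 0 3 4 1

Derivation:
Char counts: '$':1, '1':1, '4':2, '5':1
C (first-col start): C('$')=0, C('1')=1, C('4')=2, C('5')=4
L[0]='4': occ=0, LF[0]=C('4')+0=2+0=2
L[1]='$': occ=0, LF[1]=C('$')+0=0+0=0
L[2]='4': occ=1, LF[2]=C('4')+1=2+1=3
L[3]='5': occ=0, LF[3]=C('5')+0=4+0=4
L[4]='1': occ=0, LF[4]=C('1')+0=1+0=1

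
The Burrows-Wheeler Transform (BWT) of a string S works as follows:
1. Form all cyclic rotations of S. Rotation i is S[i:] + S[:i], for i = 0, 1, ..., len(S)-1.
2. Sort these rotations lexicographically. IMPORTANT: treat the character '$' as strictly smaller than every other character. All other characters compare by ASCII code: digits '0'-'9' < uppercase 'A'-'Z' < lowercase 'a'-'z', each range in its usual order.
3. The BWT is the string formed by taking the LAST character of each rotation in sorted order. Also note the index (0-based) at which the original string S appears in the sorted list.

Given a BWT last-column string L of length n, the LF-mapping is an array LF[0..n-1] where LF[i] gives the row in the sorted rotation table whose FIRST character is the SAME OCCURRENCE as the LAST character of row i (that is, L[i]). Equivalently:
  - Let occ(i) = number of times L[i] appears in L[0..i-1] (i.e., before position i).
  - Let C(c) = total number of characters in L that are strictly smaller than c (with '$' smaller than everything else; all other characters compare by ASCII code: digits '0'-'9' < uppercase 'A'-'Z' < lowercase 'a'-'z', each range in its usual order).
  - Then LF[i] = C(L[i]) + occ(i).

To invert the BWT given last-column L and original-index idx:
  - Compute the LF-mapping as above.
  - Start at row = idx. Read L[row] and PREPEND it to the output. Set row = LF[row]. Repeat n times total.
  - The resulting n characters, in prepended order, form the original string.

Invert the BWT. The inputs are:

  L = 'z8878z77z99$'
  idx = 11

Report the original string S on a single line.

LF mapping: 9 4 5 1 6 10 2 3 11 7 8 0
Walk LF starting at row 11, prepending L[row]:
  step 1: row=11, L[11]='$', prepend. Next row=LF[11]=0
  step 2: row=0, L[0]='z', prepend. Next row=LF[0]=9
  step 3: row=9, L[9]='9', prepend. Next row=LF[9]=7
  step 4: row=7, L[7]='7', prepend. Next row=LF[7]=3
  step 5: row=3, L[3]='7', prepend. Next row=LF[3]=1
  step 6: row=1, L[1]='8', prepend. Next row=LF[1]=4
  step 7: row=4, L[4]='8', prepend. Next row=LF[4]=6
  step 8: row=6, L[6]='7', prepend. Next row=LF[6]=2
  step 9: row=2, L[2]='8', prepend. Next row=LF[2]=5
  step 10: row=5, L[5]='z', prepend. Next row=LF[5]=10
  step 11: row=10, L[10]='9', prepend. Next row=LF[10]=8
  step 12: row=8, L[8]='z', prepend. Next row=LF[8]=11
Reversed output: z9z8788779z$

Answer: z9z8788779z$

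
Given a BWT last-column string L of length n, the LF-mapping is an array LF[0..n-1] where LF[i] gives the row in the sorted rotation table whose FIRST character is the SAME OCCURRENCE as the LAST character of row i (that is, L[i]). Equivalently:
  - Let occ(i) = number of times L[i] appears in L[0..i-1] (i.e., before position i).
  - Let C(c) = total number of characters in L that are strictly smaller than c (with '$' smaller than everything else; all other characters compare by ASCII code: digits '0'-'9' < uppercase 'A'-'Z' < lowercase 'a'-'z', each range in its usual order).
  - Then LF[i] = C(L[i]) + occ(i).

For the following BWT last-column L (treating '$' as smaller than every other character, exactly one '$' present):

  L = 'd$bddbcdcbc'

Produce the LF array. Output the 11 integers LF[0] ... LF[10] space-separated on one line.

Char counts: '$':1, 'b':3, 'c':3, 'd':4
C (first-col start): C('$')=0, C('b')=1, C('c')=4, C('d')=7
L[0]='d': occ=0, LF[0]=C('d')+0=7+0=7
L[1]='$': occ=0, LF[1]=C('$')+0=0+0=0
L[2]='b': occ=0, LF[2]=C('b')+0=1+0=1
L[3]='d': occ=1, LF[3]=C('d')+1=7+1=8
L[4]='d': occ=2, LF[4]=C('d')+2=7+2=9
L[5]='b': occ=1, LF[5]=C('b')+1=1+1=2
L[6]='c': occ=0, LF[6]=C('c')+0=4+0=4
L[7]='d': occ=3, LF[7]=C('d')+3=7+3=10
L[8]='c': occ=1, LF[8]=C('c')+1=4+1=5
L[9]='b': occ=2, LF[9]=C('b')+2=1+2=3
L[10]='c': occ=2, LF[10]=C('c')+2=4+2=6

Answer: 7 0 1 8 9 2 4 10 5 3 6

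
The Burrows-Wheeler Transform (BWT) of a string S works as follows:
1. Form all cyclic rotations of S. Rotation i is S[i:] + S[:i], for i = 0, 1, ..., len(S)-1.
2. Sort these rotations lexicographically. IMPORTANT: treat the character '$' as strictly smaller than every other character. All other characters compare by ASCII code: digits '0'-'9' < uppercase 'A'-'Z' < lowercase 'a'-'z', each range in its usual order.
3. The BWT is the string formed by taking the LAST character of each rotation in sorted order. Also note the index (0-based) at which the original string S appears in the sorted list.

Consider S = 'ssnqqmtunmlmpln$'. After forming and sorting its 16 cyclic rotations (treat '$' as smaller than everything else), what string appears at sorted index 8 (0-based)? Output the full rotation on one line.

All 16 rotations (rotation i = S[i:]+S[:i]):
  rot[0] = ssnqqmtunmlmpln$
  rot[1] = snqqmtunmlmpln$s
  rot[2] = nqqmtunmlmpln$ss
  rot[3] = qqmtunmlmpln$ssn
  rot[4] = qmtunmlmpln$ssnq
  rot[5] = mtunmlmpln$ssnqq
  rot[6] = tunmlmpln$ssnqqm
  rot[7] = unmlmpln$ssnqqmt
  rot[8] = nmlmpln$ssnqqmtu
  rot[9] = mlmpln$ssnqqmtun
  rot[10] = lmpln$ssnqqmtunm
  rot[11] = mpln$ssnqqmtunml
  rot[12] = pln$ssnqqmtunmlm
  rot[13] = ln$ssnqqmtunmlmp
  rot[14] = n$ssnqqmtunmlmpl
  rot[15] = $ssnqqmtunmlmpln
Sorted (with $ < everything):
  sorted[0] = $ssnqqmtunmlmpln
  sorted[1] = lmpln$ssnqqmtunm
  sorted[2] = ln$ssnqqmtunmlmp
  sorted[3] = mlmpln$ssnqqmtun
  sorted[4] = mpln$ssnqqmtunml
  sorted[5] = mtunmlmpln$ssnqq
  sorted[6] = n$ssnqqmtunmlmpl
  sorted[7] = nmlmpln$ssnqqmtu
  sorted[8] = nqqmtunmlmpln$ss
  sorted[9] = pln$ssnqqmtunmlm
  sorted[10] = qmtunmlmpln$ssnq
  sorted[11] = qqmtunmlmpln$ssn
  sorted[12] = snqqmtunmlmpln$s
  sorted[13] = ssnqqmtunmlmpln$
  sorted[14] = tunmlmpln$ssnqqm
  sorted[15] = unmlmpln$ssnqqmt
sorted[8] = nqqmtunmlmpln$ss

Answer: nqqmtunmlmpln$ss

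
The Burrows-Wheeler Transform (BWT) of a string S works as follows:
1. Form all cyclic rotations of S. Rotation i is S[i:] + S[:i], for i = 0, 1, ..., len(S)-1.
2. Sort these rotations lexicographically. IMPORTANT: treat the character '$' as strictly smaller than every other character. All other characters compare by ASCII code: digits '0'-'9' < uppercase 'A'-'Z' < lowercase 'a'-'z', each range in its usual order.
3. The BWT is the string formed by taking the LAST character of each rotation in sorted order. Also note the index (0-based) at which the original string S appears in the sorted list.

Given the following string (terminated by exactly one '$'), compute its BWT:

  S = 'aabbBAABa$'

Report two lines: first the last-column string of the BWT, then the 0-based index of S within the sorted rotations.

All 10 rotations (rotation i = S[i:]+S[:i]):
  rot[0] = aabbBAABa$
  rot[1] = abbBAABa$a
  rot[2] = bbBAABa$aa
  rot[3] = bBAABa$aab
  rot[4] = BAABa$aabb
  rot[5] = AABa$aabbB
  rot[6] = ABa$aabbBA
  rot[7] = Ba$aabbBAA
  rot[8] = a$aabbBAAB
  rot[9] = $aabbBAABa
Sorted (with $ < everything):
  sorted[0] = $aabbBAABa  (last char: 'a')
  sorted[1] = AABa$aabbB  (last char: 'B')
  sorted[2] = ABa$aabbBA  (last char: 'A')
  sorted[3] = BAABa$aabb  (last char: 'b')
  sorted[4] = Ba$aabbBAA  (last char: 'A')
  sorted[5] = a$aabbBAAB  (last char: 'B')
  sorted[6] = aabbBAABa$  (last char: '$')
  sorted[7] = abbBAABa$a  (last char: 'a')
  sorted[8] = bBAABa$aab  (last char: 'b')
  sorted[9] = bbBAABa$aa  (last char: 'a')
Last column: aBAbAB$aba
Original string S is at sorted index 6

Answer: aBAbAB$aba
6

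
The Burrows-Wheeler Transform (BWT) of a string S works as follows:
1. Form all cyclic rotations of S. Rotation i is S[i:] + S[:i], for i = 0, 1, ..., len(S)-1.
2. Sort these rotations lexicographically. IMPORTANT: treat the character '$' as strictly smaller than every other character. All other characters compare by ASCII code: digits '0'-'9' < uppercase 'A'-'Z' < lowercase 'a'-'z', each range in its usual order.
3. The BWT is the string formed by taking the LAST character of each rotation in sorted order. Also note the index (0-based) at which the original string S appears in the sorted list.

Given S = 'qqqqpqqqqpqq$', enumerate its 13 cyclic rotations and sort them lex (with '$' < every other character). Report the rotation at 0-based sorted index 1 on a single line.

Answer: pqq$qqqqpqqqq

Derivation:
All 13 rotations (rotation i = S[i:]+S[:i]):
  rot[0] = qqqqpqqqqpqq$
  rot[1] = qqqpqqqqpqq$q
  rot[2] = qqpqqqqpqq$qq
  rot[3] = qpqqqqpqq$qqq
  rot[4] = pqqqqpqq$qqqq
  rot[5] = qqqqpqq$qqqqp
  rot[6] = qqqpqq$qqqqpq
  rot[7] = qqpqq$qqqqpqq
  rot[8] = qpqq$qqqqpqqq
  rot[9] = pqq$qqqqpqqqq
  rot[10] = qq$qqqqpqqqqp
  rot[11] = q$qqqqpqqqqpq
  rot[12] = $qqqqpqqqqpqq
Sorted (with $ < everything):
  sorted[0] = $qqqqpqqqqpqq
  sorted[1] = pqq$qqqqpqqqq
  sorted[2] = pqqqqpqq$qqqq
  sorted[3] = q$qqqqpqqqqpq
  sorted[4] = qpqq$qqqqpqqq
  sorted[5] = qpqqqqpqq$qqq
  sorted[6] = qq$qqqqpqqqqp
  sorted[7] = qqpqq$qqqqpqq
  sorted[8] = qqpqqqqpqq$qq
  sorted[9] = qqqpqq$qqqqpq
  sorted[10] = qqqpqqqqpqq$q
  sorted[11] = qqqqpqq$qqqqp
  sorted[12] = qqqqpqqqqpqq$
sorted[1] = pqq$qqqqpqqqq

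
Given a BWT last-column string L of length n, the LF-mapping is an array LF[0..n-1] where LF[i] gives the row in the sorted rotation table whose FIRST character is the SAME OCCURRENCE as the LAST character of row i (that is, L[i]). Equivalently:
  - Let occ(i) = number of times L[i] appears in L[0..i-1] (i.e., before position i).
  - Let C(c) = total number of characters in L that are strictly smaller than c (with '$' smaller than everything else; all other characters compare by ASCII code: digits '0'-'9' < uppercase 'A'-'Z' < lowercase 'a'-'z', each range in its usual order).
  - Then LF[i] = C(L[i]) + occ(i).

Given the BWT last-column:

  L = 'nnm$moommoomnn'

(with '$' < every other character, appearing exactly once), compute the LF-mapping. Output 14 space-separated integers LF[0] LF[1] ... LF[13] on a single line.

Char counts: '$':1, 'm':5, 'n':4, 'o':4
C (first-col start): C('$')=0, C('m')=1, C('n')=6, C('o')=10
L[0]='n': occ=0, LF[0]=C('n')+0=6+0=6
L[1]='n': occ=1, LF[1]=C('n')+1=6+1=7
L[2]='m': occ=0, LF[2]=C('m')+0=1+0=1
L[3]='$': occ=0, LF[3]=C('$')+0=0+0=0
L[4]='m': occ=1, LF[4]=C('m')+1=1+1=2
L[5]='o': occ=0, LF[5]=C('o')+0=10+0=10
L[6]='o': occ=1, LF[6]=C('o')+1=10+1=11
L[7]='m': occ=2, LF[7]=C('m')+2=1+2=3
L[8]='m': occ=3, LF[8]=C('m')+3=1+3=4
L[9]='o': occ=2, LF[9]=C('o')+2=10+2=12
L[10]='o': occ=3, LF[10]=C('o')+3=10+3=13
L[11]='m': occ=4, LF[11]=C('m')+4=1+4=5
L[12]='n': occ=2, LF[12]=C('n')+2=6+2=8
L[13]='n': occ=3, LF[13]=C('n')+3=6+3=9

Answer: 6 7 1 0 2 10 11 3 4 12 13 5 8 9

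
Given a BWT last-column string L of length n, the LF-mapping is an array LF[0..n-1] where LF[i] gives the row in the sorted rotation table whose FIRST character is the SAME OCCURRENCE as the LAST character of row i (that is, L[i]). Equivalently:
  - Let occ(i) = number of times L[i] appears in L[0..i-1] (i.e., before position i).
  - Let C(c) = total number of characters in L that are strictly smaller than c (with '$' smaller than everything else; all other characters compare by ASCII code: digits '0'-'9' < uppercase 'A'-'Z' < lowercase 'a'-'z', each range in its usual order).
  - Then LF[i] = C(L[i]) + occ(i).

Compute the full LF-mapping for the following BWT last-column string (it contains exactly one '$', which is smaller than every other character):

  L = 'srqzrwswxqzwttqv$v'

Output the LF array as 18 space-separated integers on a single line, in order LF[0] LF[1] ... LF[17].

Answer: 6 4 1 16 5 12 7 13 15 2 17 14 8 9 3 10 0 11

Derivation:
Char counts: '$':1, 'q':3, 'r':2, 's':2, 't':2, 'v':2, 'w':3, 'x':1, 'z':2
C (first-col start): C('$')=0, C('q')=1, C('r')=4, C('s')=6, C('t')=8, C('v')=10, C('w')=12, C('x')=15, C('z')=16
L[0]='s': occ=0, LF[0]=C('s')+0=6+0=6
L[1]='r': occ=0, LF[1]=C('r')+0=4+0=4
L[2]='q': occ=0, LF[2]=C('q')+0=1+0=1
L[3]='z': occ=0, LF[3]=C('z')+0=16+0=16
L[4]='r': occ=1, LF[4]=C('r')+1=4+1=5
L[5]='w': occ=0, LF[5]=C('w')+0=12+0=12
L[6]='s': occ=1, LF[6]=C('s')+1=6+1=7
L[7]='w': occ=1, LF[7]=C('w')+1=12+1=13
L[8]='x': occ=0, LF[8]=C('x')+0=15+0=15
L[9]='q': occ=1, LF[9]=C('q')+1=1+1=2
L[10]='z': occ=1, LF[10]=C('z')+1=16+1=17
L[11]='w': occ=2, LF[11]=C('w')+2=12+2=14
L[12]='t': occ=0, LF[12]=C('t')+0=8+0=8
L[13]='t': occ=1, LF[13]=C('t')+1=8+1=9
L[14]='q': occ=2, LF[14]=C('q')+2=1+2=3
L[15]='v': occ=0, LF[15]=C('v')+0=10+0=10
L[16]='$': occ=0, LF[16]=C('$')+0=0+0=0
L[17]='v': occ=1, LF[17]=C('v')+1=10+1=11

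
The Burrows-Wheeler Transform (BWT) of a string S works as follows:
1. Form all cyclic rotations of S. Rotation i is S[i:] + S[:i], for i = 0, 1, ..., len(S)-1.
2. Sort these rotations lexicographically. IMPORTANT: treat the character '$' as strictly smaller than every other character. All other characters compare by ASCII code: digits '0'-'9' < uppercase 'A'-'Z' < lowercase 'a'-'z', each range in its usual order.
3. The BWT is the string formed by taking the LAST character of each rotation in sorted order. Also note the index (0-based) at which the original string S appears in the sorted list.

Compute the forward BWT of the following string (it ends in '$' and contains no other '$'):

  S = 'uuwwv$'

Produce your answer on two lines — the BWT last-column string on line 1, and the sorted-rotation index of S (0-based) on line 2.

All 6 rotations (rotation i = S[i:]+S[:i]):
  rot[0] = uuwwv$
  rot[1] = uwwv$u
  rot[2] = wwv$uu
  rot[3] = wv$uuw
  rot[4] = v$uuww
  rot[5] = $uuwwv
Sorted (with $ < everything):
  sorted[0] = $uuwwv  (last char: 'v')
  sorted[1] = uuwwv$  (last char: '$')
  sorted[2] = uwwv$u  (last char: 'u')
  sorted[3] = v$uuww  (last char: 'w')
  sorted[4] = wv$uuw  (last char: 'w')
  sorted[5] = wwv$uu  (last char: 'u')
Last column: v$uwwu
Original string S is at sorted index 1

Answer: v$uwwu
1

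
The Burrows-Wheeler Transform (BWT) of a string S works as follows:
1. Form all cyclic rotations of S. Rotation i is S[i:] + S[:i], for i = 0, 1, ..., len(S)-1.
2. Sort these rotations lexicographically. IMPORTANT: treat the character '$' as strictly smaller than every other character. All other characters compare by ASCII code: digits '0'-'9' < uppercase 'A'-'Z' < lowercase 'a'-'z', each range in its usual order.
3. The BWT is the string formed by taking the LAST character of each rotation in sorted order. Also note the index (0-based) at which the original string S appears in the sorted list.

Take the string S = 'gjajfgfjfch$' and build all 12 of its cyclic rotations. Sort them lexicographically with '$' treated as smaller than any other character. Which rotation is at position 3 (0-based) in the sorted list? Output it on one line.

Answer: fch$gjajfgfj

Derivation:
All 12 rotations (rotation i = S[i:]+S[:i]):
  rot[0] = gjajfgfjfch$
  rot[1] = jajfgfjfch$g
  rot[2] = ajfgfjfch$gj
  rot[3] = jfgfjfch$gja
  rot[4] = fgfjfch$gjaj
  rot[5] = gfjfch$gjajf
  rot[6] = fjfch$gjajfg
  rot[7] = jfch$gjajfgf
  rot[8] = fch$gjajfgfj
  rot[9] = ch$gjajfgfjf
  rot[10] = h$gjajfgfjfc
  rot[11] = $gjajfgfjfch
Sorted (with $ < everything):
  sorted[0] = $gjajfgfjfch
  sorted[1] = ajfgfjfch$gj
  sorted[2] = ch$gjajfgfjf
  sorted[3] = fch$gjajfgfj
  sorted[4] = fgfjfch$gjaj
  sorted[5] = fjfch$gjajfg
  sorted[6] = gfjfch$gjajf
  sorted[7] = gjajfgfjfch$
  sorted[8] = h$gjajfgfjfc
  sorted[9] = jajfgfjfch$g
  sorted[10] = jfch$gjajfgf
  sorted[11] = jfgfjfch$gja
sorted[3] = fch$gjajfgfj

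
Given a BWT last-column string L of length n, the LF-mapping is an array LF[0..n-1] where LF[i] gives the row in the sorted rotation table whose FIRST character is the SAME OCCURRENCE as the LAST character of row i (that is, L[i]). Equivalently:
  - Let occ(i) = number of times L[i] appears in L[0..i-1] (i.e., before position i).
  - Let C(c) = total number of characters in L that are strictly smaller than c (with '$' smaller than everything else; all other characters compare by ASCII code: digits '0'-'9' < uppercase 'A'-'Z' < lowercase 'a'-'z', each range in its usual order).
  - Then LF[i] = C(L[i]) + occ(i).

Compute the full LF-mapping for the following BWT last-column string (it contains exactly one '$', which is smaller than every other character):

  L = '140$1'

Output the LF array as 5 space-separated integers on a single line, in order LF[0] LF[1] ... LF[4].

Answer: 2 4 1 0 3

Derivation:
Char counts: '$':1, '0':1, '1':2, '4':1
C (first-col start): C('$')=0, C('0')=1, C('1')=2, C('4')=4
L[0]='1': occ=0, LF[0]=C('1')+0=2+0=2
L[1]='4': occ=0, LF[1]=C('4')+0=4+0=4
L[2]='0': occ=0, LF[2]=C('0')+0=1+0=1
L[3]='$': occ=0, LF[3]=C('$')+0=0+0=0
L[4]='1': occ=1, LF[4]=C('1')+1=2+1=3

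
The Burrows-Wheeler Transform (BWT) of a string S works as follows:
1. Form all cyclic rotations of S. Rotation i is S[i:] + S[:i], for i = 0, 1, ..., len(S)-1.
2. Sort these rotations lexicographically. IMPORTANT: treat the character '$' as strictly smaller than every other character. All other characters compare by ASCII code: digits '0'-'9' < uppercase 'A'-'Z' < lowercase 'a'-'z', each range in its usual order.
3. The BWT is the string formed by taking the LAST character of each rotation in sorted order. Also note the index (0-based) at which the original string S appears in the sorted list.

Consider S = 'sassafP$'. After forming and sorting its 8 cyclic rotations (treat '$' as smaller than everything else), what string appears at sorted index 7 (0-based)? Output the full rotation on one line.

All 8 rotations (rotation i = S[i:]+S[:i]):
  rot[0] = sassafP$
  rot[1] = assafP$s
  rot[2] = ssafP$sa
  rot[3] = safP$sas
  rot[4] = afP$sass
  rot[5] = fP$sassa
  rot[6] = P$sassaf
  rot[7] = $sassafP
Sorted (with $ < everything):
  sorted[0] = $sassafP
  sorted[1] = P$sassaf
  sorted[2] = afP$sass
  sorted[3] = assafP$s
  sorted[4] = fP$sassa
  sorted[5] = safP$sas
  sorted[6] = sassafP$
  sorted[7] = ssafP$sa
sorted[7] = ssafP$sa

Answer: ssafP$sa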